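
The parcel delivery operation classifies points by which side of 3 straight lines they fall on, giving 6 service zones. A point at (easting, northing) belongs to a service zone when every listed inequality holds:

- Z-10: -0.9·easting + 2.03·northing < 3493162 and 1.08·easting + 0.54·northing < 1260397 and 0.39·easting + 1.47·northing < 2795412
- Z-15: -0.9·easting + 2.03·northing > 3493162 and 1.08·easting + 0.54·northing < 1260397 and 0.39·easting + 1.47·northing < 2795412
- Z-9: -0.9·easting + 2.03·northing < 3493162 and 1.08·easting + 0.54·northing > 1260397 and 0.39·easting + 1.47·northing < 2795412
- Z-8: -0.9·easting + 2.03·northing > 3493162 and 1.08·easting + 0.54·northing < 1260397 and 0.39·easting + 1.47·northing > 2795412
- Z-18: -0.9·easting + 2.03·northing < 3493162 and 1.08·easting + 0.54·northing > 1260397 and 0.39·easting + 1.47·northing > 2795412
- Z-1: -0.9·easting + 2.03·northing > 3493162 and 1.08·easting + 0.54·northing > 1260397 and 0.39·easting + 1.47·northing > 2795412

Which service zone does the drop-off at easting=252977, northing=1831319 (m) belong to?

-0.9·252977 + 2.03·1831319 = 3489898.270, which is < 3493162
1.08·252977 + 0.54·1831319 = 1262127.420, which is > 1260397
0.39·252977 + 1.47·1831319 = 2790699.960, which is < 2795412
This sign pattern matches Z-9.

Z-9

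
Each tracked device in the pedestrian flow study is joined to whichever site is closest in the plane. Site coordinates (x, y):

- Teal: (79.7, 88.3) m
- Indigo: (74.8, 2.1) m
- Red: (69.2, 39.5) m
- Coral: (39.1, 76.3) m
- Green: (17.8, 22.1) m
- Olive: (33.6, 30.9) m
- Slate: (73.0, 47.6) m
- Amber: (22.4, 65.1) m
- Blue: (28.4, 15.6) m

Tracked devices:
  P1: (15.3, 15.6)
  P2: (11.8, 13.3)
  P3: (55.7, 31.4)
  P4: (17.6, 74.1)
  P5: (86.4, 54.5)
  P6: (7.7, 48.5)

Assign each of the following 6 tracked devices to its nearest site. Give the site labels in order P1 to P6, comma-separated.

Green, Green, Red, Amber, Slate, Amber

P1 → Green (d²=48.50)
P2 → Green (d²=113.44)
P3 → Red (d²=247.86)
P4 → Amber (d²=104.04)
P5 → Slate (d²=227.17)
P6 → Amber (d²=491.65)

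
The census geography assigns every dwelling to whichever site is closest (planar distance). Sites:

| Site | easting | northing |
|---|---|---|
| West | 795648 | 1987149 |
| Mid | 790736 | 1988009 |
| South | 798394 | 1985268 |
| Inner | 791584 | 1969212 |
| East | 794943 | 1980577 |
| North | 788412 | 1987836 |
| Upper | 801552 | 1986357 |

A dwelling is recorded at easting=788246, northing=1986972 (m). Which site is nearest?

Squared distances to each site:
West: 54820933.000; Mid: 7275469.000; South: 105885520.000; Inner: 326559844.000; East: 85745834.000; North: 774052.000; Upper: 177427861.000.
Minimum at North.

North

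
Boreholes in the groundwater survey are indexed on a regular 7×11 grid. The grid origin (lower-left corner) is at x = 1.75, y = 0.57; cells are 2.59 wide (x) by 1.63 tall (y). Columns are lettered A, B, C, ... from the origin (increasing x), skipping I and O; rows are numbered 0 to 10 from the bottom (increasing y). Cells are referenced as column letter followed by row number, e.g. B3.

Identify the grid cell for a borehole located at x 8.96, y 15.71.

Column index: ⌊(8.96 − 1.75) / 2.59⌋ = ⌊2.784⌋ = 2 → column C
Row offset from origin: ⌊(15.71 − 0.57) / 1.63⌋ = ⌊9.288⌋ = 9 → row 9

C9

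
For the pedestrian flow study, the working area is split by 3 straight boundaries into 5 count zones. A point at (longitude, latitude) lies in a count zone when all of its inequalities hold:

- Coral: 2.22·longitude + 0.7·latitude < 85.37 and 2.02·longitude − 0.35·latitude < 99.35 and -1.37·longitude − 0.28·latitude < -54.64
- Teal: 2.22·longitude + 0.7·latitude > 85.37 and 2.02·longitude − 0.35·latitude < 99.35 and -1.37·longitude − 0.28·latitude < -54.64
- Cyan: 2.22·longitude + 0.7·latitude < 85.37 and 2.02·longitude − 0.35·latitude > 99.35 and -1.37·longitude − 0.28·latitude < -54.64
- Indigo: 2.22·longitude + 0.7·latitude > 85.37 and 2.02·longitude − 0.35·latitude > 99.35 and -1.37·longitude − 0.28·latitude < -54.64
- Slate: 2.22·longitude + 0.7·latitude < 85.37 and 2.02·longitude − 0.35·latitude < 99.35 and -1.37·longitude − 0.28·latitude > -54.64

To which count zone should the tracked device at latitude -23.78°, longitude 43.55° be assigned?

Slate

2.22·43.55 + 0.7·-23.78 = 80.035, which is < 85.37
2.02·43.55 − 0.35·-23.78 = 96.294, which is < 99.35
-1.37·43.55 − 0.28·-23.78 = -53.005, which is > -54.64
This sign pattern matches Slate.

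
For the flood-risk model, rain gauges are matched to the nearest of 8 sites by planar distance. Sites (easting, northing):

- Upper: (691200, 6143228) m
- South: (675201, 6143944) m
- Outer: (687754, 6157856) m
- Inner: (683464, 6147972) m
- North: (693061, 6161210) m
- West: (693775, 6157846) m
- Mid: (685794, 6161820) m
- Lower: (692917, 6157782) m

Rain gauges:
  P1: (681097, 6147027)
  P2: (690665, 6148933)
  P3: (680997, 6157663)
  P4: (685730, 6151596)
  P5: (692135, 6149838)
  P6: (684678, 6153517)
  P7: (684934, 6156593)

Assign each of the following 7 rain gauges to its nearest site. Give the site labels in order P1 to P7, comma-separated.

P1 → Inner (d²=6495714.00)
P2 → Upper (d²=32833250.00)
P3 → Mid (d²=40291858.00)
P4 → Inner (d²=18268132.00)
P5 → Upper (d²=44566325.00)
P6 → Outer (d²=28288697.00)
P7 → Outer (d²=9547569.00)

Inner, Upper, Mid, Inner, Upper, Outer, Outer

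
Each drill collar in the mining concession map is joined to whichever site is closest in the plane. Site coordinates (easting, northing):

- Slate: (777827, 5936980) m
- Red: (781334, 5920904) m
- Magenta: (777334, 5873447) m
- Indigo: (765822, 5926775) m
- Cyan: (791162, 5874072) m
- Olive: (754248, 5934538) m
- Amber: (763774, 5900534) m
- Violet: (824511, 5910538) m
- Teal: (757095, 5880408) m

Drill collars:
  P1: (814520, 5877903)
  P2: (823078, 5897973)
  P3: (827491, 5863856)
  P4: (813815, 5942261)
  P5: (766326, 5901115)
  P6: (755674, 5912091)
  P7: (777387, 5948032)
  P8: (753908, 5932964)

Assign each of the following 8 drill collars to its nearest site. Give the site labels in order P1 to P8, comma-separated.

Cyan, Violet, Cyan, Violet, Amber, Amber, Slate, Olive

P1 → Cyan (d²=560272725.00)
P2 → Violet (d²=159932714.00)
P3 → Cyan (d²=1424162897.00)
P4 → Violet (d²=1120753145.00)
P5 → Amber (d²=6850265.00)
P6 → Amber (d²=199174249.00)
P7 → Slate (d²=122340304.00)
P8 → Olive (d²=2593076.00)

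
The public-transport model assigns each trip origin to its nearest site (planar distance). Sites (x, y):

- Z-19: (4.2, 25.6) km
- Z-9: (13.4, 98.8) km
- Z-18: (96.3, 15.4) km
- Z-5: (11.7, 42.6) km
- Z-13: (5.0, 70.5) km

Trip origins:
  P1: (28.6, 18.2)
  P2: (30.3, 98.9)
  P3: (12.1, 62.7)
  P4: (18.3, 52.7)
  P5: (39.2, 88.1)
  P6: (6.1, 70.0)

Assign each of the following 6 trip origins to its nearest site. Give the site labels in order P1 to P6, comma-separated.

Z-19, Z-9, Z-13, Z-5, Z-9, Z-13

P1 → Z-19 (d²=650.12)
P2 → Z-9 (d²=285.62)
P3 → Z-13 (d²=111.25)
P4 → Z-5 (d²=145.57)
P5 → Z-9 (d²=780.13)
P6 → Z-13 (d²=1.46)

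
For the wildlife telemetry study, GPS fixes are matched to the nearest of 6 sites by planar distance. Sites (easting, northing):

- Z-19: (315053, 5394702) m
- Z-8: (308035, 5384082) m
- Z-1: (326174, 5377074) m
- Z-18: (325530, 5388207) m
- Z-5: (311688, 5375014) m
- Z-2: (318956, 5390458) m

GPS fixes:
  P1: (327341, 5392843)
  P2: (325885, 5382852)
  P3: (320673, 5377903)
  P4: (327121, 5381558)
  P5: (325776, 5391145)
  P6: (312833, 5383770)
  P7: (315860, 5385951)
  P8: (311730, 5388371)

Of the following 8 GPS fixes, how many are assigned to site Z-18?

3

P1 → Z-18
P2 → Z-18
P3 → Z-1
P4 → Z-1
P5 → Z-18
P6 → Z-8
P7 → Z-2
P8 → Z-8
3 of the 8 go to Z-18.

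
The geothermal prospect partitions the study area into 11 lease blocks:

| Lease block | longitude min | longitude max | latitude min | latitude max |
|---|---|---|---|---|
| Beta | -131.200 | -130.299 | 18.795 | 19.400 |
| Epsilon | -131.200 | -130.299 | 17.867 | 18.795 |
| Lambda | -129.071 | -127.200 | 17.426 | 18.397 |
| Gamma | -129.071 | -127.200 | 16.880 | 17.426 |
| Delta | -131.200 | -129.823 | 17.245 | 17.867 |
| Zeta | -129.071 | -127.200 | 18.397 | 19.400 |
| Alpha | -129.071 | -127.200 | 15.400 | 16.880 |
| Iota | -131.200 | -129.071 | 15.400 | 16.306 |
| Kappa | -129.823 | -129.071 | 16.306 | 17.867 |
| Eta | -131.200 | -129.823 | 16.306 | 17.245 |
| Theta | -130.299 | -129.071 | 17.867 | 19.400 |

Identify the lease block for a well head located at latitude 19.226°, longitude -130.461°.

The point has longitude = -130.461 and latitude = 19.226.
Only Beta satisfies -131.200 ≤ longitude ≤ -130.299 and 18.795 ≤ latitude ≤ 19.400.

Beta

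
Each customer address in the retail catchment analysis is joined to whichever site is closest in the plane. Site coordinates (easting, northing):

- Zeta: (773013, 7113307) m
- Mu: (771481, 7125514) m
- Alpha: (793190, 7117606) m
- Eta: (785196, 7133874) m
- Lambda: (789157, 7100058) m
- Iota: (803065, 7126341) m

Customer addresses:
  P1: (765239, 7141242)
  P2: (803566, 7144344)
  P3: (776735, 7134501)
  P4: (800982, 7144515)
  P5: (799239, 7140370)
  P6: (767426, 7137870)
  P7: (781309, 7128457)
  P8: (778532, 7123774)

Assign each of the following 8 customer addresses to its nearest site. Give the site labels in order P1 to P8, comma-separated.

P1 → Mu (d²=286332548.00)
P2 → Iota (d²=324359010.00)
P3 → Eta (d²=71981650.00)
P4 → Iota (d²=334633165.00)
P5 → Iota (d²=211451117.00)
P6 → Mu (d²=169113761.00)
P7 → Eta (d²=44452658.00)
P8 → Mu (d²=52744201.00)

Mu, Iota, Eta, Iota, Iota, Mu, Eta, Mu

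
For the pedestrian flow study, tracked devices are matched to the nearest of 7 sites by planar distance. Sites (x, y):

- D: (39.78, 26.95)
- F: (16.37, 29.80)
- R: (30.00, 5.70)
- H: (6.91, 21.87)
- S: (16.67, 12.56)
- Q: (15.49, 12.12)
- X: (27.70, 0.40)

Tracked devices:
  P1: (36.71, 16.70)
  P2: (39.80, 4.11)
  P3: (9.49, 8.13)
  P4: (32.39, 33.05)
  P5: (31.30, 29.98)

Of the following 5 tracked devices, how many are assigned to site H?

P1 → D
P2 → R
P3 → Q
P4 → D
P5 → D
0 of the 5 go to H.

0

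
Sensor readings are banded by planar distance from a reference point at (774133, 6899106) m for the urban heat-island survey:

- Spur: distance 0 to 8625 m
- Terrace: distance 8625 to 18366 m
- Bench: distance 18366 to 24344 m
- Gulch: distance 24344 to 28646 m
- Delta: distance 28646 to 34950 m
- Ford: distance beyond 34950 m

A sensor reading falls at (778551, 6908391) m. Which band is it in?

Distance = √((778551−774133)² + (6908391−6899106)²) = √(19518724.000 + 86211225.000) = 10282.507 m.
8625 ≤ 10282.507 < 18366 → Terrace.

Terrace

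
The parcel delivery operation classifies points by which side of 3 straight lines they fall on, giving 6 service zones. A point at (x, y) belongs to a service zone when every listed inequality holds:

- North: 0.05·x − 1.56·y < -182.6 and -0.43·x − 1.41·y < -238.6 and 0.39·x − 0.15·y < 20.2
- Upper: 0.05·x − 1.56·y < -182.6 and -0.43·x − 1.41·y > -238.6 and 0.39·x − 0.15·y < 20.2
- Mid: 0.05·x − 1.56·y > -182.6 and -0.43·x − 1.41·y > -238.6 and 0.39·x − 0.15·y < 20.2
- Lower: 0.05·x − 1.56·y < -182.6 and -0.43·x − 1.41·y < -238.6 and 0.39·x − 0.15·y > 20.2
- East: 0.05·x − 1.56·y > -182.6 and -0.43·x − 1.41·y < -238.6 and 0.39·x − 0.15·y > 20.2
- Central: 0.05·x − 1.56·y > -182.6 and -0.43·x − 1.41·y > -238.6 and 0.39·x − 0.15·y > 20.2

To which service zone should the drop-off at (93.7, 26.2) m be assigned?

Central

0.05·93.7 − 1.56·26.2 = -36.187, which is > -182.6
-0.43·93.7 − 1.41·26.2 = -77.233, which is > -238.6
0.39·93.7 − 0.15·26.2 = 32.613, which is > 20.2
This sign pattern matches Central.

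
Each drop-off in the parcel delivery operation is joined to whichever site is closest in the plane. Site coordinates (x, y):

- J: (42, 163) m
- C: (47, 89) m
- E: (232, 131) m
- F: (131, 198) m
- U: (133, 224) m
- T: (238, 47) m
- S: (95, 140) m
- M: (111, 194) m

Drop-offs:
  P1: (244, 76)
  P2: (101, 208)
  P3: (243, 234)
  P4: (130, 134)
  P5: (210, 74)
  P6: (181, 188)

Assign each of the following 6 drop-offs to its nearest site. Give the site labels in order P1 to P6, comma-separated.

T, M, E, S, T, F

P1 → T (d²=877.00)
P2 → M (d²=296.00)
P3 → E (d²=10730.00)
P4 → S (d²=1261.00)
P5 → T (d²=1513.00)
P6 → F (d²=2600.00)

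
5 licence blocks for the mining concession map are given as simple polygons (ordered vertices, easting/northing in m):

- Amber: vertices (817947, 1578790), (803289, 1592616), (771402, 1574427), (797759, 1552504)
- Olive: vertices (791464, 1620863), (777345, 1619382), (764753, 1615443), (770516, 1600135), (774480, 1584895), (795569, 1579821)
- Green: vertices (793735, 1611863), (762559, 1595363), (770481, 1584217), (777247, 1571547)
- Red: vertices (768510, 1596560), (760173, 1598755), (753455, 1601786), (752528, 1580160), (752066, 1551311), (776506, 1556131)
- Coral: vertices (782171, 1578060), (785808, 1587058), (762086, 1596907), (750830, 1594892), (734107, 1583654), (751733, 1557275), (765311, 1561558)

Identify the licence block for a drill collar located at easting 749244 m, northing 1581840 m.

Coral

Cast a ray rightward from (749244, 1581840). For each polygon, the edges (by vertex number in listed order) whose endpoints lie on opposite sides of northing = 1581840, where each meets that height, and whether that is right or left of the point:
Amber: 1–2 at easting≈814713.5 (right), 2–3 at easting≈784397.7 (right) → 2 crossings.
Olive: 5–6 at easting≈787177.5 (right), 6–1 at easting≈795367.1 (right) → 2 crossings.
Green: 3–4 at easting≈771750.4 (right), 4–1 at easting≈781456.5 (right) → 2 crossings.
Red: 3–4 at easting≈752600.0 (right), 6–1 at easting≈771421.3 (right) → 2 crossings.
Coral: 1–2 at easting≈783698.9 (right), 5–6 at easting≈735319.1 (left) → 1 crossing.
Only Coral has an odd count, so the point is inside Coral.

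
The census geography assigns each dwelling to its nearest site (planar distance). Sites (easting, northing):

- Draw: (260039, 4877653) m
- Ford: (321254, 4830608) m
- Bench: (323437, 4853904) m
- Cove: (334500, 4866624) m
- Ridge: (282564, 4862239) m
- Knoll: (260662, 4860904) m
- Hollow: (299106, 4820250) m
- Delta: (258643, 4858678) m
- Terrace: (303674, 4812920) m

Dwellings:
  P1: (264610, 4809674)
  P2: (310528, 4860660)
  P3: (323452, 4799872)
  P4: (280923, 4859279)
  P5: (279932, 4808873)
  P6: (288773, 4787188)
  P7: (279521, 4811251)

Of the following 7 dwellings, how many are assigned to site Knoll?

0

P1 → Hollow
P2 → Bench
P3 → Terrace
P4 → Ridge
P5 → Hollow
P6 → Terrace
P7 → Hollow
0 of the 7 go to Knoll.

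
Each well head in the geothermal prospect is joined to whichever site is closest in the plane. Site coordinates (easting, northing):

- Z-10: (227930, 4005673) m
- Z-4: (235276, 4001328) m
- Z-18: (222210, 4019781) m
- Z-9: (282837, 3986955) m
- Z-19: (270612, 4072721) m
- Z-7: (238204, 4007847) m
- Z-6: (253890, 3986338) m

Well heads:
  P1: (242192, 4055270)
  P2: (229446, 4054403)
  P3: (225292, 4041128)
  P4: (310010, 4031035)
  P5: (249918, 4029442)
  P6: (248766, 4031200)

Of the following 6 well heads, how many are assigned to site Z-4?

P1 → Z-19
P2 → Z-18
P3 → Z-18
P4 → Z-9
P5 → Z-7
P6 → Z-7
0 of the 6 go to Z-4.

0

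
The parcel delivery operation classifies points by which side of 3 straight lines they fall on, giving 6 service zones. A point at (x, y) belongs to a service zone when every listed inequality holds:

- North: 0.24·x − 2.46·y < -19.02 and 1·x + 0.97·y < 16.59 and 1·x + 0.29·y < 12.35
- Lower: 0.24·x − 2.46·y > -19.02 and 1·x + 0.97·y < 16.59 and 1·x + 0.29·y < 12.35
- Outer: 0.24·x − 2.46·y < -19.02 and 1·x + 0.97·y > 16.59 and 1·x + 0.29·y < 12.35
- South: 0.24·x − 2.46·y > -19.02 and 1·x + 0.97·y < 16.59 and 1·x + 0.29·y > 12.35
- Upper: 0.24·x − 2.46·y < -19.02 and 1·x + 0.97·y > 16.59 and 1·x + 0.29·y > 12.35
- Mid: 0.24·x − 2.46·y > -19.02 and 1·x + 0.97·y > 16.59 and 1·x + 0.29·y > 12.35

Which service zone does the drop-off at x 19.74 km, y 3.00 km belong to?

Mid

0.24·19.74 − 2.46·3.00 = -2.642, which is > -19.02
1·19.74 + 0.97·3.00 = 22.650, which is > 16.59
1·19.74 + 0.29·3.00 = 20.610, which is > 12.35
This sign pattern matches Mid.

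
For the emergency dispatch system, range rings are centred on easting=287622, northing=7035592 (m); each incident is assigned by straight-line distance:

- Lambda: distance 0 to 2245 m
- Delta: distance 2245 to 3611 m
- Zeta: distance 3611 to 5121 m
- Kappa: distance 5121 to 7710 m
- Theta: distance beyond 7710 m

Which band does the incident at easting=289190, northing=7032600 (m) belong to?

Delta

Distance = √((289190−287622)² + (7032600−7035592)²) = √(2458624.000 + 8952064.000) = 3377.971 m.
2245 ≤ 3377.971 < 3611 → Delta.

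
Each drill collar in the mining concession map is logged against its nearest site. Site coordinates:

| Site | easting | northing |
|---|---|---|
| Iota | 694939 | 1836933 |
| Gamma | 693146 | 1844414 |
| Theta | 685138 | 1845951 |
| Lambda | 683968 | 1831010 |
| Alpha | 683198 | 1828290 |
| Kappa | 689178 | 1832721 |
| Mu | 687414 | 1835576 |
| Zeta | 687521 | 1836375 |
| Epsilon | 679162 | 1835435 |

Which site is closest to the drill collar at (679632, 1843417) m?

Squared distances to each site:
Iota: 276346505.000; Gamma: 183622205.000; Theta: 36737192.000; Lambda: 172734545.000; Alpha: 241542485.000; Kappa: 205530532.000; Mu: 122040805.000; Zeta: 111826085.000; Epsilon: 63933224.000.
Minimum at Theta.

Theta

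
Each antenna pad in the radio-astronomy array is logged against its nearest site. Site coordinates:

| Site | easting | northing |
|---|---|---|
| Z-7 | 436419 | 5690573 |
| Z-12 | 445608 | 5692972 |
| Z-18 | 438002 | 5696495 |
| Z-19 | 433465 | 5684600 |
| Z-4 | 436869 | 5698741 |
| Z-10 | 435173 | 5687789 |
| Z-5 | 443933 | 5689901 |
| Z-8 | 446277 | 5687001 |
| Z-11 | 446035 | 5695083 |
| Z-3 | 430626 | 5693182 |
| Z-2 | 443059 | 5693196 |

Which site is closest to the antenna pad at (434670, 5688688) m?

Z-10

Squared distances to each site:
Z-7: 6612226.000; Z-12: 137992500.000; Z-18: 72051473.000; Z-19: 18163769.000; Z-4: 105898410.000; Z-10: 1061210.000; Z-5: 87274538.000; Z-8: 137568418.000; Z-11: 170059250.000; Z-3: 36549972.000; Z-2: 90697385.000.
Minimum at Z-10.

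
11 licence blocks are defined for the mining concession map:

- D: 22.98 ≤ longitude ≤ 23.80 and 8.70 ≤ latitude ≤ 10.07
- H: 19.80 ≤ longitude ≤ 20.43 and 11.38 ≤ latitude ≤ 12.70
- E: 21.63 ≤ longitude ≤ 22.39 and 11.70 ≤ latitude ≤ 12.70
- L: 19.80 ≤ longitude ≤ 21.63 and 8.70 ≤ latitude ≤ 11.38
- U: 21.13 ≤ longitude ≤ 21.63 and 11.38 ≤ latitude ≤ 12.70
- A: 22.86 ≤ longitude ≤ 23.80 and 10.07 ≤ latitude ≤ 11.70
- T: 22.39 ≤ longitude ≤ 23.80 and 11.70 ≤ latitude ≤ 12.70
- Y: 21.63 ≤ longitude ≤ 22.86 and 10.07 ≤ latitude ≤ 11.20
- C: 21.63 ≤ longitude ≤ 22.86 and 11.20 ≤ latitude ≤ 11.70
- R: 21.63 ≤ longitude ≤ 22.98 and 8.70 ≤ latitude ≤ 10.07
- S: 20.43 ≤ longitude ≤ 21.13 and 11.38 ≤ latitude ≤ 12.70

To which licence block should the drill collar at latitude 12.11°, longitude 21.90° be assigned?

E

The point has longitude = 21.90 and latitude = 12.11.
Only E satisfies 21.63 ≤ longitude ≤ 22.39 and 11.70 ≤ latitude ≤ 12.70.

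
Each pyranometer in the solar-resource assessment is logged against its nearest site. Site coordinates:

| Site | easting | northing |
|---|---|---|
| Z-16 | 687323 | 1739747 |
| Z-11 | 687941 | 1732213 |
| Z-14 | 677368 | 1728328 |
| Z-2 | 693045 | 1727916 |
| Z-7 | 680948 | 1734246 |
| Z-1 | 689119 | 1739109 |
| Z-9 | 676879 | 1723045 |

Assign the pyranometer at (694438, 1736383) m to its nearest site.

Z-1

Squared distances to each site:
Z-16: 61939721.000; Z-11: 59599909.000; Z-14: 356267925.000; Z-2: 73630538.000; Z-7: 186546869.000; Z-1: 35722837.000; Z-9: 486220725.000.
Minimum at Z-1.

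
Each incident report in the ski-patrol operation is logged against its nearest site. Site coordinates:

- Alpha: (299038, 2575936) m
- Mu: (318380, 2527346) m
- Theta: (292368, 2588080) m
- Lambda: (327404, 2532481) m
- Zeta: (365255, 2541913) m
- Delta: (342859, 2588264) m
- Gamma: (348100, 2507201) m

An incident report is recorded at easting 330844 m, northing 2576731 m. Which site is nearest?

Delta

Squared distances to each site:
Alpha: 1012253661.000; Mu: 2594229521.000; Theta: 1609202377.000; Lambda: 1969896100.000; Zeta: 2396410045.000; Delta: 277370314.000; Gamma: 5132190436.000.
Minimum at Delta.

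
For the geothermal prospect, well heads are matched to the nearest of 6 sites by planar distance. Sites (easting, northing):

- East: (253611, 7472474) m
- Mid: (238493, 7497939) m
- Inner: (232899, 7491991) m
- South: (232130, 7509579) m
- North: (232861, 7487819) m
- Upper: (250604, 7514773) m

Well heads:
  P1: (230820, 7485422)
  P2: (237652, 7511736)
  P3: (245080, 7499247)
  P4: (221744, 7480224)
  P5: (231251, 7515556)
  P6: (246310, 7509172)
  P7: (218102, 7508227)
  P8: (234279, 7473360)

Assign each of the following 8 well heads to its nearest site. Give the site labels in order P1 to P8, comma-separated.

P1 → North (d²=9911290.00)
P2 → South (d²=35145133.00)
P3 → Mid (d²=45099433.00)
P4 → North (d²=181271714.00)
P5 → South (d²=36497170.00)
P6 → Upper (d²=49809637.00)
P7 → South (d²=198612688.00)
P8 → North (d²=211073405.00)

North, South, Mid, North, South, Upper, South, North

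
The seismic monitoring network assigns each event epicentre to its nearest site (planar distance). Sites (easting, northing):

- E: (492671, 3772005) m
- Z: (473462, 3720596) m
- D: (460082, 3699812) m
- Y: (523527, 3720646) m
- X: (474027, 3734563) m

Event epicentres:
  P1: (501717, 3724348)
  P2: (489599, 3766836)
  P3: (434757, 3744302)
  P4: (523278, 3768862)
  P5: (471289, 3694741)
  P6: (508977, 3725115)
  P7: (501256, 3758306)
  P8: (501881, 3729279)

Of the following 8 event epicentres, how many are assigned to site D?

1

P1 → Y
P2 → E
P3 → X
P4 → E
P5 → D
P6 → Y
P7 → E
P8 → Y
1 of the 8 goes to D.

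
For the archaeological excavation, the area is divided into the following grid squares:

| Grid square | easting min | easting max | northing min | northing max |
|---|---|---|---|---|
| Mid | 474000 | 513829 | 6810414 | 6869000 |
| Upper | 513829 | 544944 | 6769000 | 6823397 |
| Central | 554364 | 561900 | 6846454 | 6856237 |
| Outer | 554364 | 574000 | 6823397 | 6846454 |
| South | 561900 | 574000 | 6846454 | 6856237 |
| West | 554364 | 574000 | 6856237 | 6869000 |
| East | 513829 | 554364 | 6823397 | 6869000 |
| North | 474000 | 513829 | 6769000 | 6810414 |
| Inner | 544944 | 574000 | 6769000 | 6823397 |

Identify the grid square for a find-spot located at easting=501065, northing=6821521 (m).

The point has easting = 501065 and northing = 6821521.
Only Mid satisfies 474000 ≤ easting ≤ 513829 and 6810414 ≤ northing ≤ 6869000.

Mid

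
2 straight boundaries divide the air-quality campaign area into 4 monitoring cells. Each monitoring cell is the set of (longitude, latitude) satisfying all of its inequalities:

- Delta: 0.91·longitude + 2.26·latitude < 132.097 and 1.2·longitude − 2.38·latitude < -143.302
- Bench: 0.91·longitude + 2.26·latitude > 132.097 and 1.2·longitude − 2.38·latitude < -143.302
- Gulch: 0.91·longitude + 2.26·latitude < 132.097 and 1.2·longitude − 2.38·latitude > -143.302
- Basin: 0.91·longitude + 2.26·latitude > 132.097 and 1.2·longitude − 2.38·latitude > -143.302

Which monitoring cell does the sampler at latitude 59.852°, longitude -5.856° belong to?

Delta

0.91·-5.856 + 2.26·59.852 = 129.937, which is < 132.097
1.2·-5.856 − 2.38·59.852 = -149.475, which is < -143.302
This sign pattern matches Delta.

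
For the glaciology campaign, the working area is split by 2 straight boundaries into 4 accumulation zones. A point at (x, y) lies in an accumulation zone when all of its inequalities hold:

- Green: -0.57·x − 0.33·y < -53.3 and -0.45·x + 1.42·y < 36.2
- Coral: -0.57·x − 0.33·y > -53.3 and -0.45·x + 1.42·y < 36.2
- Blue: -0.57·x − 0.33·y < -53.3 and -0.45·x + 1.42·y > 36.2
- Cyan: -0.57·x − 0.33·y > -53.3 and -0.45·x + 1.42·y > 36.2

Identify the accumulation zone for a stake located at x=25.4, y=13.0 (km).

Coral

-0.57·25.4 − 0.33·13.0 = -18.768, which is > -53.3
-0.45·25.4 + 1.42·13.0 = 7.030, which is < 36.2
This sign pattern matches Coral.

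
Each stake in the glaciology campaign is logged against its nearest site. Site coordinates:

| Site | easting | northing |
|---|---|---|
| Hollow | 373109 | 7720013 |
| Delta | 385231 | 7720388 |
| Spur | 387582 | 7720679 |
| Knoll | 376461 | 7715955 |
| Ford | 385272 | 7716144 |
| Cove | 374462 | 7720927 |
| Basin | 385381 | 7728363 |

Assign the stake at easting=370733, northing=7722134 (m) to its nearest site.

Squared distances to each site:
Hollow: 10144017.000; Delta: 213240520.000; Spur: 286005826.000; Knoll: 70990025.000; Ford: 247262621.000; Cove: 15362290.000; Basin: 253364345.000.
Minimum at Hollow.

Hollow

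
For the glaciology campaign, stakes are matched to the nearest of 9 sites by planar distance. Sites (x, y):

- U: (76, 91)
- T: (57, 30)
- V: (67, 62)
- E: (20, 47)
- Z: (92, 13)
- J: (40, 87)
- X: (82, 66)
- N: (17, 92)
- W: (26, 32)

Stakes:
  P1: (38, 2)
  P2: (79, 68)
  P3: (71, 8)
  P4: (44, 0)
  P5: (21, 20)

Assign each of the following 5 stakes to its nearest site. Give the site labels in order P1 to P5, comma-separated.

W, X, Z, T, W

P1 → W (d²=1044.00)
P2 → X (d²=13.00)
P3 → Z (d²=466.00)
P4 → T (d²=1069.00)
P5 → W (d²=169.00)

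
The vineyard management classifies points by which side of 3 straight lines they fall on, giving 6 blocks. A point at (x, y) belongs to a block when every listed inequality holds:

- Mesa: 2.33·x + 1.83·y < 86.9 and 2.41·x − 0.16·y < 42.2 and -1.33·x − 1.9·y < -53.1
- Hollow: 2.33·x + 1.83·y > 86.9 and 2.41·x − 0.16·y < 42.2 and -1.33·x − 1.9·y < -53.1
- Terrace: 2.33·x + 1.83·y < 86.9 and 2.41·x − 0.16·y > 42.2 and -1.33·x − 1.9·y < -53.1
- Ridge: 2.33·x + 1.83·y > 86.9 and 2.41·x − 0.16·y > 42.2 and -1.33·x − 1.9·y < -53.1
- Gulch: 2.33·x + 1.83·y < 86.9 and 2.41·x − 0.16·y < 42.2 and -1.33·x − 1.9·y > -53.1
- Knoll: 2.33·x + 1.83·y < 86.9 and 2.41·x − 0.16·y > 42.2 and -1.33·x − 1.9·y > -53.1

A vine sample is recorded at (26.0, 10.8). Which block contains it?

2.33·26.0 + 1.83·10.8 = 80.344, which is < 86.9
2.41·26.0 − 0.16·10.8 = 60.932, which is > 42.2
-1.33·26.0 − 1.9·10.8 = -55.100, which is < -53.1
This sign pattern matches Terrace.

Terrace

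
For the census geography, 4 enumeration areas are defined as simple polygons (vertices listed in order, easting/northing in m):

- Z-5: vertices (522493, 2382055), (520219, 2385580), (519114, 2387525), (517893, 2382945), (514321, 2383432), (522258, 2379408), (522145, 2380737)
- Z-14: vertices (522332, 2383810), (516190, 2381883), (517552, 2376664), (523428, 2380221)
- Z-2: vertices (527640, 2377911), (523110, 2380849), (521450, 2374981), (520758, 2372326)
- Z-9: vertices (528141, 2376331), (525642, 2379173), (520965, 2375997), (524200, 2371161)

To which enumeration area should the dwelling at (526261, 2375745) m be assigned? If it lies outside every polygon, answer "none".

Z-9

Cast a ray rightward from (526261, 2375745). For each polygon, the edges (by vertex number in listed order) whose endpoints lie on opposite sides of northing = 2375745, where each meets that height, and whether that is right or left of the point:
Z-5: no edge straddles that height → 0 crossings.
Z-14: no edge straddles that height → 0 crossings.
Z-2: 2–3 at easting≈521666.1 (left), 4–1 at easting≈524971.0 (left) → 0 crossings.
Z-9: 3–4 at easting≈521133.6 (left), 4–1 at easting≈527694.3 (right) → 1 crossing.
Only Z-9 has an odd count, so the point is inside Z-9.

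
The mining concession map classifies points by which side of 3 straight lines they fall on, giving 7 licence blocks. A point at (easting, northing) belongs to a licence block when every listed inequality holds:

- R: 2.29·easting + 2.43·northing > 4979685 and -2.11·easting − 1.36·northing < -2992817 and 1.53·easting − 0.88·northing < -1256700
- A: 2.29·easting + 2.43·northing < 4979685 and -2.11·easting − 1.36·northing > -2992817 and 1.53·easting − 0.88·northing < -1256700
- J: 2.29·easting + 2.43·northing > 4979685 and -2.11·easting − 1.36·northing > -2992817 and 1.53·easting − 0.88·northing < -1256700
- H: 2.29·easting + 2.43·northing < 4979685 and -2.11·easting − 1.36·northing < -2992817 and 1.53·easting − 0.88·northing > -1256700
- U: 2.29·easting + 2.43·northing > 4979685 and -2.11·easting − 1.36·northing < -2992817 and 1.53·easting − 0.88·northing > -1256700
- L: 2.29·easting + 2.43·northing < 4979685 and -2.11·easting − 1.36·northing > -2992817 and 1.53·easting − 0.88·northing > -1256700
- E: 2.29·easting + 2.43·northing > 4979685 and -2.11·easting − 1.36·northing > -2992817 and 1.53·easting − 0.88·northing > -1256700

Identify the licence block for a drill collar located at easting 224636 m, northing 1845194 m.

J

2.29·224636 + 2.43·1845194 = 4998237.860, which is > 4979685
-2.11·224636 − 1.36·1845194 = -2983445.800, which is > -2992817
1.53·224636 − 0.88·1845194 = -1280077.640, which is < -1256700
This sign pattern matches J.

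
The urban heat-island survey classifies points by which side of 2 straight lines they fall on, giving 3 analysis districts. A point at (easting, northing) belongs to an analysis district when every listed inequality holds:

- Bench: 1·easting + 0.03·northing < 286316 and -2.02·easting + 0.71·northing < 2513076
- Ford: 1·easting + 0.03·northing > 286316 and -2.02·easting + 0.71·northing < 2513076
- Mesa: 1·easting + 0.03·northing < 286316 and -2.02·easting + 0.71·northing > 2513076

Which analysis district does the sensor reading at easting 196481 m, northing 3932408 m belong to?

Ford

1·196481 + 0.03·3932408 = 314453.240, which is > 286316
-2.02·196481 + 0.71·3932408 = 2395118.060, which is < 2513076
This sign pattern matches Ford.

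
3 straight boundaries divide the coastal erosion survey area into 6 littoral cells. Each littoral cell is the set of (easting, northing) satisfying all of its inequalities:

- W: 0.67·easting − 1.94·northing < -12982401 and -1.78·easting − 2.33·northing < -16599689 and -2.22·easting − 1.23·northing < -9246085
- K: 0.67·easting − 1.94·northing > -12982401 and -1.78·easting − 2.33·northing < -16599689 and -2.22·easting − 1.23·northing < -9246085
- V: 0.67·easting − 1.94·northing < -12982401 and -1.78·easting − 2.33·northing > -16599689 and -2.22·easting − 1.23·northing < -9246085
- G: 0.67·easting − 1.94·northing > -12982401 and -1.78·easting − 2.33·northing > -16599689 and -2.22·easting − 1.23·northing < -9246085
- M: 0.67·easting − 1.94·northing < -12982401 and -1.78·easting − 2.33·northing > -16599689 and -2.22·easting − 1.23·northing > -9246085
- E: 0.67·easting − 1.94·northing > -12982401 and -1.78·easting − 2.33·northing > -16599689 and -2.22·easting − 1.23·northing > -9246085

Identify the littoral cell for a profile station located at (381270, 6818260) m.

0.67·381270 − 1.94·6818260 = -12971973.500, which is > -12982401
-1.78·381270 − 2.33·6818260 = -16565206.400, which is > -16599689
-2.22·381270 − 1.23·6818260 = -9232879.200, which is > -9246085
This sign pattern matches E.

E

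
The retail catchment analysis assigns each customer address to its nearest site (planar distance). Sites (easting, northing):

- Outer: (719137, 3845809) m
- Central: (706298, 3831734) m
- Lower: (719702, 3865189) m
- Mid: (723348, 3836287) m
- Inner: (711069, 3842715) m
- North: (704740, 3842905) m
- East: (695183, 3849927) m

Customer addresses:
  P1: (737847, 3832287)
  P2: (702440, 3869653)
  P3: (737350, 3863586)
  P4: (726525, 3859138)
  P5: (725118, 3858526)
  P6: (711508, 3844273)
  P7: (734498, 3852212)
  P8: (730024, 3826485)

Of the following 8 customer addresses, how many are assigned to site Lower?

4

P1 → Mid
P2 → Lower
P3 → Lower
P4 → Lower
P5 → Lower
P6 → Inner
P7 → Outer
P8 → Mid
4 of the 8 go to Lower.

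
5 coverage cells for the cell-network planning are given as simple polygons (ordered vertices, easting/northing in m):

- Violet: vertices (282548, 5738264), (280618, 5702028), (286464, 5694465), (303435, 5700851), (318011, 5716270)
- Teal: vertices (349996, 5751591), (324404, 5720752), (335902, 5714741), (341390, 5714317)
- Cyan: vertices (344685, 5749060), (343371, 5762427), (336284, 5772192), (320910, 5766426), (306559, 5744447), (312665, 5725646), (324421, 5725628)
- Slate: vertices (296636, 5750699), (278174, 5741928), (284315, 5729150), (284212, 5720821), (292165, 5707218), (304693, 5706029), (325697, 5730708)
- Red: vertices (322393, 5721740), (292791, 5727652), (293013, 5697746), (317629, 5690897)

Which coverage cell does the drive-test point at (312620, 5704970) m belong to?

Red

Cast a ray rightward from (312620, 5704970). For each polygon, the edges (by vertex number in listed order) whose endpoints lie on opposite sides of northing = 5704970, where each meets that height, and whether that is right or left of the point:
Violet: 1–2 at easting≈280774.7 (left), 4–5 at easting≈307328.8 (left) → 0 crossings.
Teal: no edge straddles that height → 0 crossings.
Cyan: no edge straddles that height → 0 crossings.
Slate: no edge straddles that height → 0 crossings.
Red: 2–3 at easting≈292959.4 (left), 4–1 at easting≈319802.7 (right) → 1 crossing.
Only Red has an odd count, so the point is inside Red.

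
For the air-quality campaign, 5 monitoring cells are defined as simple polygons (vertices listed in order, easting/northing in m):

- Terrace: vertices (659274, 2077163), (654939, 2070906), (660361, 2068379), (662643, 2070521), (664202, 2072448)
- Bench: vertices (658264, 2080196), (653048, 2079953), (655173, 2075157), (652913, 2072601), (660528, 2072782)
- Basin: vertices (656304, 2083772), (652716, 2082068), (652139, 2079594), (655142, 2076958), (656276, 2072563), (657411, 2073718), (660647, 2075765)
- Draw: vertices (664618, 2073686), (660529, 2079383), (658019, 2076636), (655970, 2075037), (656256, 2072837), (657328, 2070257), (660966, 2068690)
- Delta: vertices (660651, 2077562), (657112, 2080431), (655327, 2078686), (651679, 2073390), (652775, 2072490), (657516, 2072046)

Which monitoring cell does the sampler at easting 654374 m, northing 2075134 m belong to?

Delta

Cast a ray rightward from (654374, 2075134). For each polygon, the edges (by vertex number in listed order) whose endpoints lie on opposite sides of northing = 2075134, where each meets that height, and whether that is right or left of the point:
Terrace: 1–2 at easting≈657868.3 (right), 5–1 at easting≈661394.7 (right) → 2 crossings.
Bench: 3–4 at easting≈655152.7 (right), 5–1 at easting≈659809.8 (right) → 2 crossings.
Basin: 4–5 at easting≈655612.6 (right), 6–7 at easting≈659649.5 (right) → 2 crossings.
Draw: 1–2 at easting≈663578.7 (right), 3–4 at easting≈656094.3 (right) → 2 crossings.
Delta: 3–4 at easting≈652880.3 (left), 6–1 at easting≈659271.1 (right) → 1 crossing.
Only Delta has an odd count, so the point is inside Delta.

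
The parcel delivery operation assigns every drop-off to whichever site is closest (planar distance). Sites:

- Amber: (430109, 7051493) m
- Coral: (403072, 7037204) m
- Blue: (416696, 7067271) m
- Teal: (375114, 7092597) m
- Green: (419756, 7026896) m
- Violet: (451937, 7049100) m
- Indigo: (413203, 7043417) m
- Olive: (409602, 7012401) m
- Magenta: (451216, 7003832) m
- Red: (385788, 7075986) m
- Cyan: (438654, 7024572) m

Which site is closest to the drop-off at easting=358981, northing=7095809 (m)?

Teal

Squared distances to each site:
Amber: 7023100240.000; Coral: 5378562306.000; Blue: 4145438669.000; Teal: 270590633.000; Green: 8442602194.000; Violet: 10822548617.000; Indigo: 5684946948.000; Olive: 9519380105.000; Magenta: 16967063754.000; Red: 1111566578.000; Cyan: 11422497098.000.
Minimum at Teal.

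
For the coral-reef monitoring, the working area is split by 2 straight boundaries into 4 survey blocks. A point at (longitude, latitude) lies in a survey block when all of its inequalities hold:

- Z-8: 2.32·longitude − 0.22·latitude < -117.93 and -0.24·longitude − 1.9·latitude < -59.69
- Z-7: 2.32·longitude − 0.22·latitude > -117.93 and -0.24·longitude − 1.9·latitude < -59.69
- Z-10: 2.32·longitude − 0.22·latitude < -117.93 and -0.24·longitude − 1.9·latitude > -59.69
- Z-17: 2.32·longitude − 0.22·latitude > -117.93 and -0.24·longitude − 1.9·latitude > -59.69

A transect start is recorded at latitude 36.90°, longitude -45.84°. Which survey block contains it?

2.32·-45.84 − 0.22·36.90 = -114.467, which is > -117.93
-0.24·-45.84 − 1.9·36.90 = -59.108, which is > -59.69
This sign pattern matches Z-17.

Z-17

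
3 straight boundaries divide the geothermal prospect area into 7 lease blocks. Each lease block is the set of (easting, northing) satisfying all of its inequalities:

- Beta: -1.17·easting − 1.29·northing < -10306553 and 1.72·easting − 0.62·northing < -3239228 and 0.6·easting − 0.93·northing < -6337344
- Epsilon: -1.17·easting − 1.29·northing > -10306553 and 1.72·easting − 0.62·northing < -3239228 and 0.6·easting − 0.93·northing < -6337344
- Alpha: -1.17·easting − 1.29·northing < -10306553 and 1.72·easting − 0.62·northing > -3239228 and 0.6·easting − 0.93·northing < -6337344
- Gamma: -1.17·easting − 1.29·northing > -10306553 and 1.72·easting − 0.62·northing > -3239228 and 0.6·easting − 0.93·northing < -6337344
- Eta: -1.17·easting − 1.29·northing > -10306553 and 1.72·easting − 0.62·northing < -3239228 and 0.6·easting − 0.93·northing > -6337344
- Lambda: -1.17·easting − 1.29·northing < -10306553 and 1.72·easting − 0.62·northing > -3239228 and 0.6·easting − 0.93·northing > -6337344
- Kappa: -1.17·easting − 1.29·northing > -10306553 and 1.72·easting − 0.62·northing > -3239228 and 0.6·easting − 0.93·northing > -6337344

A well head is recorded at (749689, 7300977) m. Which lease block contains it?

-1.17·749689 − 1.29·7300977 = -10295396.460, which is > -10306553
1.72·749689 − 0.62·7300977 = -3237140.660, which is > -3239228
0.6·749689 − 0.93·7300977 = -6340095.210, which is < -6337344
This sign pattern matches Gamma.

Gamma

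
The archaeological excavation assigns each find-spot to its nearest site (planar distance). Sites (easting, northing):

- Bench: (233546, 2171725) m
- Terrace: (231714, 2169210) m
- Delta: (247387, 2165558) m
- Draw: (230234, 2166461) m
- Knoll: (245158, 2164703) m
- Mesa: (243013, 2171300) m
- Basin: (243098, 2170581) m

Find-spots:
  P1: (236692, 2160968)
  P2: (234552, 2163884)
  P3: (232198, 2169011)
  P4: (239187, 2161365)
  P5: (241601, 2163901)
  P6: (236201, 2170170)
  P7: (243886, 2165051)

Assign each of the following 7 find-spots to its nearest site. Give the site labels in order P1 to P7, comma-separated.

Draw, Draw, Terrace, Knoll, Knoll, Bench, Knoll

P1 → Draw (d²=71878813.00)
P2 → Draw (d²=25286053.00)
P3 → Terrace (d²=273857.00)
P4 → Knoll (d²=46795085.00)
P5 → Knoll (d²=13295453.00)
P6 → Bench (d²=9467050.00)
P7 → Knoll (d²=1739088.00)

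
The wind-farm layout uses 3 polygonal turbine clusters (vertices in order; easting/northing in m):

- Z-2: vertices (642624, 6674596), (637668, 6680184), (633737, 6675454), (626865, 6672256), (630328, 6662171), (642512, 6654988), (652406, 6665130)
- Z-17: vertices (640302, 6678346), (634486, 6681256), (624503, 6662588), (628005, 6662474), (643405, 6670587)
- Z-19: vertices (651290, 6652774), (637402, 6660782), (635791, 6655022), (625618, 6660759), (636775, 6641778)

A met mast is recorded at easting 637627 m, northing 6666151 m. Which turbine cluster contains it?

Cast a ray rightward from (637627, 6666151). For each polygon, the edges (by vertex number in listed order) whose endpoints lie on opposite sides of northing = 6666151, where each meets that height, and whether that is right or left of the point:
Z-2: 4–5 at easting≈628961.3 (left), 7–1 at easting≈651350.9 (right) → 1 crossing.
Z-17: 2–3 at easting≈626408.4 (left), 4–5 at easting≈634984.6 (left) → 0 crossings.
Z-19: no edge straddles that height → 0 crossings.
Only Z-2 has an odd count, so the point is inside Z-2.

Z-2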